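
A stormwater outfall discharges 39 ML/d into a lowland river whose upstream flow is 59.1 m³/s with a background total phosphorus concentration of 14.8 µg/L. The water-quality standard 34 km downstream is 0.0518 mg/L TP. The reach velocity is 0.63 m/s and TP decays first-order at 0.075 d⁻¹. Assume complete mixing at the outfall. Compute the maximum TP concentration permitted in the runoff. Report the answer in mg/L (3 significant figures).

39 ML/d = 0.4514 m³/s.
14.8 µg/L = 0.0148 mg/L.
Travel time to the compliance point: t = 3.4e+04/0.63 = 5.397e+04 s = 0.6246 d; decay factor exp(−0.075·0.6246) = 0.9542.
So the concentration just after mixing may be at most 0.0518/0.9542 = 0.05428 mg/L.
Mass balance: 0.05428·59.55 = 0.4514·Cₑ + 59.1·0.0148.
Cₑ = (3.233 − 0.8747) / 0.4514 = 5.224 mg/L.

5.22 mg/L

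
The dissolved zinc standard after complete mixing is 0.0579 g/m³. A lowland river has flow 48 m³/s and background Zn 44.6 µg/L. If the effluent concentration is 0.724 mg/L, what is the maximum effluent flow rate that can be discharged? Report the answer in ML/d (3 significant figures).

44.6 µg/L = 0.0446 mg/L.
Mass balance at complete mixing: C_std·(Q_w + Q_r) = Q_w·C_e + Q_r·C_b.
Rearranging, Q_w = Q_r·(C_std − C_b)/(C_e − C_std) = 48·(0.0579 − 0.0446) / (0.724 − 0.0579) = 0.9584 m³/s.
= 82.81 ML/d.

82.8 ML/d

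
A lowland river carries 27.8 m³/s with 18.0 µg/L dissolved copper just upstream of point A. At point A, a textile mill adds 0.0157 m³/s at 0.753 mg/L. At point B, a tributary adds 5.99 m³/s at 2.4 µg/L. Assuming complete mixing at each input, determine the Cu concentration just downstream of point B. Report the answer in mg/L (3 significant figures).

18.0 µg/L = 0.018 mg/L.
After input A: C = (27.8·0.018 + 0.0157·0.753) / 27.82 = 0.01841 mg/L.
2.4 µg/L = 0.0024 mg/L.
After input B: C = (27.82·0.01841 + 5.99·0.0024) / 33.81 = 0.01558 mg/L.

0.0156 mg/L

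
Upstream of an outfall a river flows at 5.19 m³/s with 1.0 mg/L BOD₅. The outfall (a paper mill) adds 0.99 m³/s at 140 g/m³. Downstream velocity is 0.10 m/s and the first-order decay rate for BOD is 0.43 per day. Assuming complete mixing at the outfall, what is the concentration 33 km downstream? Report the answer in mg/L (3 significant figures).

After complete mixing, C₀ = (0.99·140 + 5.19·1) / 6.18 = 23.27 mg/L.
Travel time t = 3.3e+04 m / 0.10 m/s = 3.3e+05 s = 3.819 d.
C = 23.27·exp(−0.43·3.819) = 23.27·0.1935 = 4.503 mg/L.

4.50 mg/L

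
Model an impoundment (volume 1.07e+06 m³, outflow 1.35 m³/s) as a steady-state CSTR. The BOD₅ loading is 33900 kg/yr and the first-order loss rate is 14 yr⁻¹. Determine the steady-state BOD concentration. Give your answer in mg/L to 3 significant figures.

Outflow Q = 1.35 m³/s × 3.156e+07 s/yr = 4.26e+07 m³/yr.
Steady-state CSTR mass balance: W = Q·C + k·V·C, so C = W/(Q + kV).
Q + kV = 4.26e+07 + 14·1.07e+06 = 5.758e+07 m³/yr.
C = 33900/5.758e+07 = 0.0005887 kg/m³ = 0.5887 mg/L.

0.589 mg/L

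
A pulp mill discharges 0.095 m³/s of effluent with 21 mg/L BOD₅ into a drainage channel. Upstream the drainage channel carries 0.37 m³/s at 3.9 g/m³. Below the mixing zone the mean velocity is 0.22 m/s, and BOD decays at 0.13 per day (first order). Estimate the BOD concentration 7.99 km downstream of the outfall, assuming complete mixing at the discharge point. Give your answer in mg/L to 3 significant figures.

7.00 mg/L

After complete mixing, C₀ = (0.095·21 + 0.37·3.9) / 0.465 = 7.394 mg/L.
Travel time t = 7990 m / 0.22 m/s = 3.632e+04 s = 0.4203 d.
C = 7.394·exp(−0.13·0.4203) = 7.394·0.9468 = 7 mg/L.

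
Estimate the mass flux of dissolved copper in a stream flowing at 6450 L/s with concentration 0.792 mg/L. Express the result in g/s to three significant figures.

6450 L/s = 6.45 m³/s.
Mass flux = Q·C = 6.45 m³/s × 0.792 g/m³ = 5.108 g/s.

5.11 g/s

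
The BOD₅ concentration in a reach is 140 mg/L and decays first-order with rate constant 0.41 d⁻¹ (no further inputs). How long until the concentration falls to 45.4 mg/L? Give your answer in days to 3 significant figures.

t = ln(C₀/C)/k = ln(140/45.4)/0.41 = 1.126/0.41 = 2.747 d.

2.75 d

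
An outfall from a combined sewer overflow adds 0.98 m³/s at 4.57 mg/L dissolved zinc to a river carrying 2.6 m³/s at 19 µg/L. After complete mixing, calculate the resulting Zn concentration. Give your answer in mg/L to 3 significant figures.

19 µg/L = 0.019 mg/L.
Conservation of mass across the mixing zone: C = (0.98·4.57 + 2.6·0.019) / (0.98 + 2.6) = 4.528/3.58 = 1.265 mg/L.

1.26 mg/L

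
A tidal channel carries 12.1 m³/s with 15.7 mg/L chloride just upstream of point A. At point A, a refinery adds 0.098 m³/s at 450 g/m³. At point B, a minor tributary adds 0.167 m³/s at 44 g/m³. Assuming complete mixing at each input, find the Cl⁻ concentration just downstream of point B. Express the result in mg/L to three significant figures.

After input A: C = (12.1·15.7 + 0.098·450) / 12.2 = 19.19 mg/L.
After input B: C = (12.2·19.19 + 0.167·44) / 12.37 = 19.52 mg/L.

19.5 mg/L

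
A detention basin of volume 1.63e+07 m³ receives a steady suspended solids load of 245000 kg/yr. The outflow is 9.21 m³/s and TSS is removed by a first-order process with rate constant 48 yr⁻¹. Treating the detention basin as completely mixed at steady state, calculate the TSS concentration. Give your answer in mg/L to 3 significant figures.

0.228 mg/L

Outflow Q = 9.21 m³/s × 3.156e+07 s/yr = 2.906e+08 m³/yr.
Steady-state CSTR mass balance: W = Q·C + k·V·C, so C = W/(Q + kV).
Q + kV = 2.906e+08 + 48·1.63e+07 = 1.073e+09 m³/yr.
C = 245000/1.073e+09 = 0.0002283 kg/m³ = 0.2283 mg/L.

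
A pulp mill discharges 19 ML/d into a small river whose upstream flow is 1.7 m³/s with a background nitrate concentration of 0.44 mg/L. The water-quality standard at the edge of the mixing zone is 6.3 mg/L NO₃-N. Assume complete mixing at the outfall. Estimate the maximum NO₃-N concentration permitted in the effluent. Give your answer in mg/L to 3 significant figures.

51.6 mg/L

19 ML/d = 0.2199 m³/s.
Mass balance: 6.3·1.92 = 0.2199·Cₑ + 1.7·0.44.
Cₑ = (12.1 − 0.748) / 0.2199 = 51.6 mg/L.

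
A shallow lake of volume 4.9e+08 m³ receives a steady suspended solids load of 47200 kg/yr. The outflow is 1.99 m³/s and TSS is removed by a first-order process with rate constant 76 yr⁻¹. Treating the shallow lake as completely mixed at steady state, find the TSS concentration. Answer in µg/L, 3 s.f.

1.27 µg/L

Outflow Q = 1.99 m³/s × 3.156e+07 s/yr = 6.28e+07 m³/yr.
Steady-state CSTR mass balance: W = Q·C + k·V·C, so C = W/(Q + kV).
Q + kV = 6.28e+07 + 76·4.9e+08 = 3.73e+10 m³/yr.
C = 47200/3.73e+10 = 1.265e-06 kg/m³ = 0.001265 mg/L = 1.265 µg/L.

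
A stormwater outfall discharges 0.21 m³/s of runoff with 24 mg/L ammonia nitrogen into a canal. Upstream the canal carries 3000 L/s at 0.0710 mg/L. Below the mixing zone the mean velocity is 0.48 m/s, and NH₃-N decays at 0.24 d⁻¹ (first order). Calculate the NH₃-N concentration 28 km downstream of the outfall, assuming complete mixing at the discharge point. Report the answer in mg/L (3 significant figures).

3000 L/s = 3 m³/s.
After complete mixing, C₀ = (0.21·24 + 3·0.071) / 3.21 = 1.636 mg/L.
Travel time t = 2.8e+04 m / 0.48 m/s = 5.833e+04 s = 0.6752 d.
C = 1.636·exp(−0.24·0.6752) = 1.636·0.8504 = 1.392 mg/L.

1.39 mg/L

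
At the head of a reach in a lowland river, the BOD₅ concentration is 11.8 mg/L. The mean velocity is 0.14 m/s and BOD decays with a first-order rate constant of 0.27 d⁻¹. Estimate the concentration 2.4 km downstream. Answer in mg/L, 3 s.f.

11.2 mg/L

Travel time t = 2.4 km / 0.14 m/s = 2400/0.14 = 1.714e+04 s = 0.1984 d.
First-order decay: C = 11.8·exp(−0.27·0.1984) = 11.8·0.9478 = 11.18 mg/L.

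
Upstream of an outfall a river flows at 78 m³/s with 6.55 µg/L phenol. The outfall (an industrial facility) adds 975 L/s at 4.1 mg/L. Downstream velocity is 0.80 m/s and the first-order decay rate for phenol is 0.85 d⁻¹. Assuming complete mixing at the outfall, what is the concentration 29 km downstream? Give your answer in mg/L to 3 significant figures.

975 L/s = 0.975 m³/s.
6.55 µg/L = 0.00655 mg/L.
After complete mixing, C₀ = (0.975·4.1 + 78·0.00655) / 78.97 = 0.05709 mg/L.
Travel time t = 2.9e+04 m / 0.80 m/s = 3.625e+04 s = 0.4196 d.
C = 0.05709·exp(−0.85·0.4196) = 0.05709·0.7 = 0.03996 mg/L.

0.0400 mg/L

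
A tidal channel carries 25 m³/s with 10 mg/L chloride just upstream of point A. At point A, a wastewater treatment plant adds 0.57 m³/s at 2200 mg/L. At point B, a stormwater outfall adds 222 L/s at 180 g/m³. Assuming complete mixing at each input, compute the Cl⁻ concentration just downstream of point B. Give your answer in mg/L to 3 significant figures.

59.9 mg/L

After input A: C = (25·10 + 0.57·2200) / 25.57 = 58.82 mg/L.
222 L/s = 0.222 m³/s.
After input B: C = (25.57·58.82 + 0.222·180) / 25.79 = 59.86 mg/L.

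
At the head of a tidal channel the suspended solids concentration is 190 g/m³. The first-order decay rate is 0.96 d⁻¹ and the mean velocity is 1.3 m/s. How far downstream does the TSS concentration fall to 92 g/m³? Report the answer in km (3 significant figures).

From C = C₀·e^(−kt), t = ln(C₀/C)/k = ln(190/92)/0.96 = 0.7252/0.96 = 0.7555 d.
Distance = v·t = 1.3 m/s × 6.527e+04 s = 8.485e+04 m = 84.85 km.

84.9 km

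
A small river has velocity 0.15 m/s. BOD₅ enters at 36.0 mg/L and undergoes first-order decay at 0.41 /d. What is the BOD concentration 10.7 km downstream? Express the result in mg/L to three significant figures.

Travel time t = 10.7 km / 0.15 m/s = 1.07e+04/0.15 = 7.133e+04 s = 0.8256 d.
First-order decay: C = 36.0·exp(−0.41·0.8256) = 36.0·0.7128 = 25.66 mg/L.

25.7 mg/L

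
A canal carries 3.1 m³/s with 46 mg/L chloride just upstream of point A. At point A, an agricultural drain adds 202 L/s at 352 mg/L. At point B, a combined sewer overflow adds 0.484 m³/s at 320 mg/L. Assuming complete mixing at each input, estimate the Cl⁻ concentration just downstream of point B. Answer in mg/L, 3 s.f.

97.4 mg/L

202 L/s = 0.202 m³/s.
After input A: C = (3.1·46 + 0.202·352) / 3.302 = 64.72 mg/L.
After input B: C = (3.302·64.72 + 0.484·320) / 3.786 = 97.35 mg/L.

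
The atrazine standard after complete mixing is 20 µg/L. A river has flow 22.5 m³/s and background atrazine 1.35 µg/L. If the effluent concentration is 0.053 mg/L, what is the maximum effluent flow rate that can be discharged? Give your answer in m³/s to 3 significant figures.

1.35 µg/L = 0.00135 mg/L.
20 µg/L = 0.02 mg/L.
Mass balance at complete mixing: C_std·(Q_w + Q_r) = Q_w·C_e + Q_r·C_b.
Rearranging, Q_w = Q_r·(C_std − C_b)/(C_e − C_std) = 22.5·(0.02 − 0.00135) / (0.053 − 0.02) = 12.72 m³/s.

12.7 m³/s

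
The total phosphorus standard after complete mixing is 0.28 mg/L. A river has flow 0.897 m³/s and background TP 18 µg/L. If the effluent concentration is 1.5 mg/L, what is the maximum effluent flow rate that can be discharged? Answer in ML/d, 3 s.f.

16.6 ML/d

18 µg/L = 0.018 mg/L.
Mass balance at complete mixing: C_std·(Q_w + Q_r) = Q_w·C_e + Q_r·C_b.
Rearranging, Q_w = Q_r·(C_std − C_b)/(C_e − C_std) = 0.897·(0.28 − 0.018) / (1.5 − 0.28) = 0.1926 m³/s.
= 16.64 ML/d.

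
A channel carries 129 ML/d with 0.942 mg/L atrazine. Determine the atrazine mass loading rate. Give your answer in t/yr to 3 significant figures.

44.4 t/yr

129 ML/d = 1.493 m³/s.
Mass flux = Q·C = 1.493 m³/s × 0.942 g/m³ = 1.406 g/s.
= 1.406 g/s × 31.56 = 44.38 t/yr.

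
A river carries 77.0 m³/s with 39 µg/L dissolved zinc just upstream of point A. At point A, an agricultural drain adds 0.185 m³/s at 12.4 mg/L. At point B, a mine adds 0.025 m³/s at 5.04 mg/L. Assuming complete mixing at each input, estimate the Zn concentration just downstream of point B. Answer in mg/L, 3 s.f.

39 µg/L = 0.039 mg/L.
After input A: C = (77·0.039 + 0.185·12.4) / 77.19 = 0.06863 mg/L.
After input B: C = (77.19·0.06863 + 0.025·5.04) / 77.21 = 0.07024 mg/L.

0.0702 mg/L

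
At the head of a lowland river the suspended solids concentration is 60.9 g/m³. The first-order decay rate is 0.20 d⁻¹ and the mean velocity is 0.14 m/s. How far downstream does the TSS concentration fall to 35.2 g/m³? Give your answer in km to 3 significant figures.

33.2 km

From C = C₀·e^(−kt), t = ln(C₀/C)/k = ln(60.9/35.2)/0.20 = 0.5482/0.20 = 2.741 d.
Distance = v·t = 0.14 m/s × 2.368e+05 s = 3.315e+04 m = 33.15 km.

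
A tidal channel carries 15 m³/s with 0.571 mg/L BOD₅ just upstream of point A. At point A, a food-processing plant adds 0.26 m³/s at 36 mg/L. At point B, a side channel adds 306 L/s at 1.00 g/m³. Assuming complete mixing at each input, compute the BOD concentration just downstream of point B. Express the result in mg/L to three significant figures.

1.17 mg/L

After input A: C = (15·0.571 + 0.26·36) / 15.26 = 1.175 mg/L.
306 L/s = 0.306 m³/s.
After input B: C = (15.26·1.175 + 0.306·1) / 15.57 = 1.171 mg/L.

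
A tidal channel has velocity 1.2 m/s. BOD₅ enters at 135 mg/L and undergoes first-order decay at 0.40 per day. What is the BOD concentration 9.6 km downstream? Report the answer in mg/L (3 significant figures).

130 mg/L

Travel time t = 9.6 km / 1.2 m/s = 9600/1.2 = 8000 s = 0.09259 d.
First-order decay: C = 135·exp(−0.40·0.09259) = 135·0.9636 = 130.1 mg/L.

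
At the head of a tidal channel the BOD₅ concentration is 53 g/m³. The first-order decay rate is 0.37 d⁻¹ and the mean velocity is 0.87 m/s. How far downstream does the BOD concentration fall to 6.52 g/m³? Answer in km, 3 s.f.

From C = C₀·e^(−kt), t = ln(C₀/C)/k = ln(53/6.52)/0.37 = 2.095/0.37 = 5.663 d.
Distance = v·t = 0.87 m/s × 4.893e+05 s = 4.257e+05 m = 425.7 km.

426 km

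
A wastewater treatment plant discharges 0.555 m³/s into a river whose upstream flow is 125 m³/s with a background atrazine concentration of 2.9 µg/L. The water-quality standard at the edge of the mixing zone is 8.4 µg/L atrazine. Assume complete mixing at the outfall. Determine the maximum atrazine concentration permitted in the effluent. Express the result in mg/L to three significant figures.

2.9 µg/L = 0.0029 mg/L.
8.4 µg/L = 0.0084 mg/L.
Mass balance: 0.0084·125.6 = 0.555·Cₑ + 125·0.0029.
Cₑ = (1.055 − 0.3625) / 0.555 = 1.247 mg/L.

1.25 mg/L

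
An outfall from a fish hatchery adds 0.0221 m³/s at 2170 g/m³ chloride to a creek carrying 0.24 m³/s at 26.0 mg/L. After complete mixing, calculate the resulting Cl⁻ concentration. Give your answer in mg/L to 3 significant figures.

207 mg/L

Flow-weighted mixing gives C = (0.0221·2170 + 0.24·26) / (0.0221 + 0.24) = 54.2/0.2621 = 206.8 mg/L.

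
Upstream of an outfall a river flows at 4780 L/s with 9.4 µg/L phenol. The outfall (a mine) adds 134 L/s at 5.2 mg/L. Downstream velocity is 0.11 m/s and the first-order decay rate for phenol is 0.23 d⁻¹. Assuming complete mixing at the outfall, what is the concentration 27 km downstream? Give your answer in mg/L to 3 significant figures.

134 L/s = 0.134 m³/s.
4780 L/s = 4.78 m³/s.
9.4 µg/L = 0.0094 mg/L.
After complete mixing, C₀ = (0.134·5.2 + 4.78·0.0094) / 4.914 = 0.1509 mg/L.
Travel time t = 2.7e+04 m / 0.11 m/s = 2.455e+05 s = 2.841 d.
C = 0.1509·exp(−0.23·2.841) = 0.1509·0.5203 = 0.07853 mg/L.

0.0785 mg/L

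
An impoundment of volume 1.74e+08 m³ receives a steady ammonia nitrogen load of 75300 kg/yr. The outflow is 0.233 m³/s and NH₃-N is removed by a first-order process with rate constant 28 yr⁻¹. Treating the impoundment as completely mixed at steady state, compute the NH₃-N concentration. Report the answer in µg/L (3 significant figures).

Outflow Q = 0.233 m³/s × 3.156e+07 s/yr = 7.353e+06 m³/yr.
Steady-state CSTR mass balance: W = Q·C + k·V·C, so C = W/(Q + kV).
Q + kV = 7.353e+06 + 28·1.74e+08 = 4.879e+09 m³/yr.
C = 75300/4.879e+09 = 1.543e-05 kg/m³ = 0.01543 mg/L = 15.43 µg/L.

15.4 µg/L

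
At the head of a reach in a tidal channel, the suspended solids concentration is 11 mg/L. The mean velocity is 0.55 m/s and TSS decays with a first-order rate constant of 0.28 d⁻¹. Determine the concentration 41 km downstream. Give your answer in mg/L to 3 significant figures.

Travel time t = 41 km / 0.55 m/s = 4.1e+04/0.55 = 7.455e+04 s = 0.8628 d.
First-order decay: C = 11·exp(−0.28·0.8628) = 11·0.7854 = 8.639 mg/L.

8.64 mg/L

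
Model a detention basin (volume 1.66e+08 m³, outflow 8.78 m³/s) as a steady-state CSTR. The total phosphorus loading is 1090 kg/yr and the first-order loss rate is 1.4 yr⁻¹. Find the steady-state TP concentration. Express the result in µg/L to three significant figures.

Outflow Q = 8.78 m³/s × 3.156e+07 s/yr = 2.771e+08 m³/yr.
Steady-state CSTR mass balance: W = Q·C + k·V·C, so C = W/(Q + kV).
Q + kV = 2.771e+08 + 1.4·1.66e+08 = 5.095e+08 m³/yr.
C = 1090/5.095e+08 = 2.139e-06 kg/m³ = 0.002139 mg/L = 2.139 µg/L.

2.14 µg/L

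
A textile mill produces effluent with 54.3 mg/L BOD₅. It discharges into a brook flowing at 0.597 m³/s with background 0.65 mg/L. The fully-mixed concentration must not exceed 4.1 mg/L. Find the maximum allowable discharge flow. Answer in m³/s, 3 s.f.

0.0410 m³/s

Mass balance at complete mixing: C_std·(Q_w + Q_r) = Q_w·C_e + Q_r·C_b.
Rearranging, Q_w = Q_r·(C_std − C_b)/(C_e − C_std) = 0.597·(4.1 − 0.65) / (54.3 − 4.1) = 0.04103 m³/s.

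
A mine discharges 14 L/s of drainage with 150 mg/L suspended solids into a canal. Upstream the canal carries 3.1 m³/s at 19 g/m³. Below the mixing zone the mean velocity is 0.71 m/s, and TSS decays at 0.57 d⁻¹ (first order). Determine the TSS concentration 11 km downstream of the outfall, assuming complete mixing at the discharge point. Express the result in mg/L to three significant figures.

14 L/s = 0.014 m³/s.
After complete mixing, C₀ = (0.014·150 + 3.1·19) / 3.114 = 19.59 mg/L.
Travel time t = 1.1e+04 m / 0.71 m/s = 1.549e+04 s = 0.1793 d.
C = 19.59·exp(−0.57·0.1793) = 19.59·0.9028 = 17.69 mg/L.

17.7 mg/L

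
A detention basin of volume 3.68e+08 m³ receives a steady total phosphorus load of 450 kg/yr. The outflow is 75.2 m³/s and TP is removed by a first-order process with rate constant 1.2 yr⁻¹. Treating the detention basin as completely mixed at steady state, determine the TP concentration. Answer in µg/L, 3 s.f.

Outflow Q = 75.2 m³/s × 3.156e+07 s/yr = 2.373e+09 m³/yr.
Steady-state CSTR mass balance: W = Q·C + k·V·C, so C = W/(Q + kV).
Q + kV = 2.373e+09 + 1.2·3.68e+08 = 2.815e+09 m³/yr.
C = 450/2.815e+09 = 1.599e-07 kg/m³ = 0.0001599 mg/L = 0.1599 µg/L.

0.160 µg/L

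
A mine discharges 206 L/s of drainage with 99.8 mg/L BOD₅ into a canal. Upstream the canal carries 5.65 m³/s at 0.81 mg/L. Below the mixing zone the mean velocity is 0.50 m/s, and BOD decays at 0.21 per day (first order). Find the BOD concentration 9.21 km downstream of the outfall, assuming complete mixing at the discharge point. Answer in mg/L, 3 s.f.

206 L/s = 0.206 m³/s.
After complete mixing, C₀ = (0.206·99.8 + 5.65·0.81) / 5.856 = 4.292 mg/L.
Travel time t = 9210 m / 0.50 m/s = 1.842e+04 s = 0.2132 d.
C = 4.292·exp(−0.21·0.2132) = 4.292·0.9562 = 4.104 mg/L.

4.10 mg/L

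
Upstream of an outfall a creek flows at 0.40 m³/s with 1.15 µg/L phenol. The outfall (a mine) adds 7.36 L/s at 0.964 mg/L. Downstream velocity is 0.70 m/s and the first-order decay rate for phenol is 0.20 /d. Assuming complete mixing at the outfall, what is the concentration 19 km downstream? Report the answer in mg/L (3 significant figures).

0.0174 mg/L

7.36 L/s = 0.00736 m³/s.
1.15 µg/L = 0.00115 mg/L.
After complete mixing, C₀ = (0.00736·0.964 + 0.4·0.00115) / 0.4074 = 0.01855 mg/L.
Travel time t = 1.9e+04 m / 0.70 m/s = 2.714e+04 s = 0.3142 d.
C = 0.01855·exp(−0.20·0.3142) = 0.01855·0.9391 = 0.01742 mg/L.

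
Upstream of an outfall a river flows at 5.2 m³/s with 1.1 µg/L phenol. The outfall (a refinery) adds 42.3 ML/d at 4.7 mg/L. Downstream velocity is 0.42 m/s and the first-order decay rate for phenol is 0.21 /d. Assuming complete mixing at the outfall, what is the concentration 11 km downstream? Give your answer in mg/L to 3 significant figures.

0.380 mg/L

42.3 ML/d = 0.4896 m³/s.
1.1 µg/L = 0.0011 mg/L.
After complete mixing, C₀ = (0.4896·4.7 + 5.2·0.0011) / 5.69 = 0.4054 mg/L.
Travel time t = 1.1e+04 m / 0.42 m/s = 2.619e+04 s = 0.3031 d.
C = 0.4054·exp(−0.21·0.3031) = 0.4054·0.9383 = 0.3804 mg/L.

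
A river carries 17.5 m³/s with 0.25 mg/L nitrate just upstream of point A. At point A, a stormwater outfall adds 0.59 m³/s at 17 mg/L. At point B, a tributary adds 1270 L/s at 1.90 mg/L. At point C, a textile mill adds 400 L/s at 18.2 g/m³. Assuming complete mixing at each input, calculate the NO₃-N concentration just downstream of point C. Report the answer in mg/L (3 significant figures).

After input A: C = (17.5·0.25 + 0.59·17) / 18.09 = 0.7963 mg/L.
1270 L/s = 1.27 m³/s.
After input B: C = (18.09·0.7963 + 1.27·1.9) / 19.36 = 0.8687 mg/L.
400 L/s = 0.4 m³/s.
After input C: C = (19.36·0.8687 + 0.4·18.2) / 19.76 = 1.22 mg/L.

1.22 mg/L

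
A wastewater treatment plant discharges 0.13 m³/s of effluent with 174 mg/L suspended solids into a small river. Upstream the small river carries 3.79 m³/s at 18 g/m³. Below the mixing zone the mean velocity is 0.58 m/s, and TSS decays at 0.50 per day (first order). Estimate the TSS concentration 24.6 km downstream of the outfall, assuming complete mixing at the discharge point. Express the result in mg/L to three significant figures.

18.1 mg/L

After complete mixing, C₀ = (0.13·174 + 3.79·18) / 3.92 = 23.17 mg/L.
Travel time t = 2.46e+04 m / 0.58 m/s = 4.241e+04 s = 0.4909 d.
C = 23.17·exp(−0.50·0.4909) = 23.17·0.7824 = 18.13 mg/L.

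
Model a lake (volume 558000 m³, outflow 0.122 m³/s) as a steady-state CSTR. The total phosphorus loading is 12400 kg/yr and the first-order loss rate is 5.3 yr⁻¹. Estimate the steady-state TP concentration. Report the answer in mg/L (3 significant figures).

1.82 mg/L

Outflow Q = 0.122 m³/s × 3.156e+07 s/yr = 3.85e+06 m³/yr.
Steady-state CSTR mass balance: W = Q·C + k·V·C, so C = W/(Q + kV).
Q + kV = 3.85e+06 + 5.3·558000 = 6.807e+06 m³/yr.
C = 12400/6.807e+06 = 0.001822 kg/m³ = 1.822 mg/L.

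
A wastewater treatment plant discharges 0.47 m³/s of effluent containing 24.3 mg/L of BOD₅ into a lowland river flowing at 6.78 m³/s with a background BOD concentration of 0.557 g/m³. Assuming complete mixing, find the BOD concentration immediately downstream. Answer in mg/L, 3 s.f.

2.10 mg/L

Conservation of mass across the mixing zone: C = (0.47·24.3 + 6.78·0.557) / (0.47 + 6.78) = 15.2/7.25 = 2.096 mg/L.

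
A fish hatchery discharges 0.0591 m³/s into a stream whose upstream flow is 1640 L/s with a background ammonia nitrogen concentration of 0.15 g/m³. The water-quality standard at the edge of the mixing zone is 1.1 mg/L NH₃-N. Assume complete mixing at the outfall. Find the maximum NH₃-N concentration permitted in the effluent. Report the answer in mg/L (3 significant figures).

1640 L/s = 1.64 m³/s.
Mass balance: 1.1·1.699 = 0.0591·Cₑ + 1.64·0.15.
Cₑ = (1.869 − 0.246) / 0.0591 = 27.46 mg/L.

27.5 mg/L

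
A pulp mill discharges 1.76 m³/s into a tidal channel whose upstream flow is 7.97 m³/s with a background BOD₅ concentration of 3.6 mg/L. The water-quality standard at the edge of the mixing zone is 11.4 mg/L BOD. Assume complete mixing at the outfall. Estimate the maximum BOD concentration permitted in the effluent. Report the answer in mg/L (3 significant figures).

Mass balance: 11.4·9.73 = 1.76·Cₑ + 7.97·3.6.
Cₑ = (110.9 − 28.69) / 1.76 = 46.72 mg/L.

46.7 mg/L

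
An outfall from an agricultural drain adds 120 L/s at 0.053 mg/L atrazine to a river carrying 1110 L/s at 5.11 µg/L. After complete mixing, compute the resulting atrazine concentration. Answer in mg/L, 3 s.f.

120 L/s = 0.12 m³/s.
1110 L/s = 1.11 m³/s.
5.11 µg/L = 0.00511 mg/L.
By mass balance at complete mixing, C = (0.12·0.053 + 1.11·0.00511) / (0.12 + 1.11) = 0.01203/1.23 = 0.009782 mg/L.

0.00978 mg/L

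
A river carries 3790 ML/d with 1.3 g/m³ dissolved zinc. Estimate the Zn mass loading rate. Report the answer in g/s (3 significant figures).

3790 ML/d = 43.87 m³/s.
Mass flux = Q·C = 43.87 m³/s × 1.3 g/m³ = 57.03 g/s.

57.0 g/s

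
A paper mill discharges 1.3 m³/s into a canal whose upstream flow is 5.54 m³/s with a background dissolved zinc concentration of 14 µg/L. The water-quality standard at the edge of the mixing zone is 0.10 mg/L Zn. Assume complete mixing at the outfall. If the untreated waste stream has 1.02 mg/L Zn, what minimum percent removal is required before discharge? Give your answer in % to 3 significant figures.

14 µg/L = 0.014 mg/L.
Mass balance: 0.1·6.84 = 1.3·Cₑ + 5.54·0.014.
Cₑ = (0.684 − 0.07756) / 1.3 = 0.4665 mg/L.
Required removal = 1 − 0.4665/1.02 = 54.27 %.

54.3 %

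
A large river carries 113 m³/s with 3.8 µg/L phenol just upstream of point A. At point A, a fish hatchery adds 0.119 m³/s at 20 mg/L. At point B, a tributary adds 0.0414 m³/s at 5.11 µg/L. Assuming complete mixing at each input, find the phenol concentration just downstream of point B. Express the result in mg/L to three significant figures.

0.0248 mg/L

3.8 µg/L = 0.0038 mg/L.
After input A: C = (113·0.0038 + 0.119·20) / 113.1 = 0.02484 mg/L.
5.11 µg/L = 0.00511 mg/L.
After input B: C = (113.1·0.02484 + 0.0414·0.00511) / 113.2 = 0.02483 mg/L.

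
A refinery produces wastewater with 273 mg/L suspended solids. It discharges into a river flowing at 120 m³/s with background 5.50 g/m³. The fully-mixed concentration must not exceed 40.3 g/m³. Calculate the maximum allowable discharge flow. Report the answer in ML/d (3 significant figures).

1550 ML/d

Mass balance at complete mixing: C_std·(Q_w + Q_r) = Q_w·C_e + Q_r·C_b.
Rearranging, Q_w = Q_r·(C_std − C_b)/(C_e − C_std) = 120·(40.3 − 5.5) / (273 − 40.3) = 17.95 m³/s.
= 1551 ML/d.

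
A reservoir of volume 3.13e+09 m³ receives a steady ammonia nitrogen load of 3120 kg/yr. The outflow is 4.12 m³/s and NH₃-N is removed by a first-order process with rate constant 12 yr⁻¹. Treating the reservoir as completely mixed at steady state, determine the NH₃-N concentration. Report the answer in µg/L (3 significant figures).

0.0828 µg/L

Outflow Q = 4.12 m³/s × 3.156e+07 s/yr = 1.3e+08 m³/yr.
Steady-state CSTR mass balance: W = Q·C + k·V·C, so C = W/(Q + kV).
Q + kV = 1.3e+08 + 12·3.13e+09 = 3.769e+10 m³/yr.
C = 3120/3.769e+10 = 8.278e-08 kg/m³ = 8.278e-05 mg/L = 0.08278 µg/L.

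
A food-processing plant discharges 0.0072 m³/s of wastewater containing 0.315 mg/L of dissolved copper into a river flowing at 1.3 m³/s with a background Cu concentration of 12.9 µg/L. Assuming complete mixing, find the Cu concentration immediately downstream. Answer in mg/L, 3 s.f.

12.9 µg/L = 0.0129 mg/L.
By mass balance at complete mixing, C = (0.0072·0.315 + 1.3·0.0129) / (0.0072 + 1.3) = 0.01904/1.307 = 0.01456 mg/L.

0.0146 mg/L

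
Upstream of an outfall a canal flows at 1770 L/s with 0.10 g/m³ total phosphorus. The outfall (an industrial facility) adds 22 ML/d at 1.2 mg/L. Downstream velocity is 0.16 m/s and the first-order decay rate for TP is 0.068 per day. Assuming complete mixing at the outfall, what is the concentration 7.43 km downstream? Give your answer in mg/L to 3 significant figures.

0.230 mg/L

22 ML/d = 0.2546 m³/s.
1770 L/s = 1.77 m³/s.
After complete mixing, C₀ = (0.2546·1.2 + 1.77·0.1) / 2.025 = 0.2383 mg/L.
Travel time t = 7430 m / 0.16 m/s = 4.644e+04 s = 0.5375 d.
C = 0.2383·exp(−0.068·0.5375) = 0.2383·0.9641 = 0.2298 mg/L.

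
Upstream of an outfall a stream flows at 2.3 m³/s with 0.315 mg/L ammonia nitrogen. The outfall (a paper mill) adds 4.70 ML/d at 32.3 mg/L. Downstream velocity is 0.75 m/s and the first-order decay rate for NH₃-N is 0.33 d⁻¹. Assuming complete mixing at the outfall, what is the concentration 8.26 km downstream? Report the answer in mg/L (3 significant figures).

1.01 mg/L

4.70 ML/d = 0.0544 m³/s.
After complete mixing, C₀ = (0.0544·32.3 + 2.3·0.315) / 2.354 = 1.054 mg/L.
Travel time t = 8260 m / 0.75 m/s = 1.101e+04 s = 0.1275 d.
C = 1.054·exp(−0.33·0.1275) = 1.054·0.9588 = 1.011 mg/L.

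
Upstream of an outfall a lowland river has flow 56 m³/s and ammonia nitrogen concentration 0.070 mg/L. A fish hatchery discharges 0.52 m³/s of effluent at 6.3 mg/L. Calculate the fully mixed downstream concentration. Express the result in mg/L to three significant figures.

Flow-weighted mixing gives C = (0.52·6.3 + 56·0.07) / (0.52 + 56) = 7.196/56.52 = 0.1273 mg/L.

0.127 mg/L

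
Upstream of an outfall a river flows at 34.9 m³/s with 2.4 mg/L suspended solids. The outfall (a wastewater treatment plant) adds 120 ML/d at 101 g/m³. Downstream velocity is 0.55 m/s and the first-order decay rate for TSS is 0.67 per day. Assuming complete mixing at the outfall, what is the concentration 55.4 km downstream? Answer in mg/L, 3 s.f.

2.83 mg/L

120 ML/d = 1.389 m³/s.
After complete mixing, C₀ = (1.389·101 + 34.9·2.4) / 36.29 = 6.174 mg/L.
Travel time t = 5.54e+04 m / 0.55 m/s = 1.007e+05 s = 1.166 d.
C = 6.174·exp(−0.67·1.166) = 6.174·0.4579 = 2.827 mg/L.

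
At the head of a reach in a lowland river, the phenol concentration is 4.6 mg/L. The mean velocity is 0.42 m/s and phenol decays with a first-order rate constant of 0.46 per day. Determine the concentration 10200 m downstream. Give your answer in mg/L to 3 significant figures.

Travel time t = 10200 m / 0.42 m/s = 1.02e+04/0.42 = 2.429e+04 s = 0.2811 d.
First-order decay: C = 4.6·exp(−0.46·0.2811) = 4.6·0.8787 = 4.042 mg/L.

4.04 mg/L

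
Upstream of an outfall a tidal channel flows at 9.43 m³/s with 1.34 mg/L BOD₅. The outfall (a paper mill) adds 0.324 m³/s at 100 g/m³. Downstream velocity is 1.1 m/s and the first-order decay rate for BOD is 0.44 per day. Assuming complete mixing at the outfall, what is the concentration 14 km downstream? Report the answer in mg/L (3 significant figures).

4.33 mg/L

After complete mixing, C₀ = (0.324·100 + 9.43·1.34) / 9.754 = 4.617 mg/L.
Travel time t = 1.4e+04 m / 1.1 m/s = 1.273e+04 s = 0.1473 d.
C = 4.617·exp(−0.44·0.1473) = 4.617·0.9372 = 4.327 mg/L.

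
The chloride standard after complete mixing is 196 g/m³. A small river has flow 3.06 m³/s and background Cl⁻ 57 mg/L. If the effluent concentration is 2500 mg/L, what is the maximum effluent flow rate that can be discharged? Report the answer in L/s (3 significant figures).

185 L/s

Mass balance at complete mixing: C_std·(Q_w + Q_r) = Q_w·C_e + Q_r·C_b.
Rearranging, Q_w = Q_r·(C_std − C_b)/(C_e − C_std) = 3.06·(196 − 57) / (2500 − 196) = 0.1846 m³/s.
= 184.6 L/s.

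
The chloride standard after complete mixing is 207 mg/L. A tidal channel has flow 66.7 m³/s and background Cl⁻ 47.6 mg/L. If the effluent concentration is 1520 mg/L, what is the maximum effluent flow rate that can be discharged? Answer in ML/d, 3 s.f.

Mass balance at complete mixing: C_std·(Q_w + Q_r) = Q_w·C_e + Q_r·C_b.
Rearranging, Q_w = Q_r·(C_std − C_b)/(C_e − C_std) = 66.7·(207 − 47.6) / (1520 − 207) = 8.097 m³/s.
= 699.6 ML/d.

700 ML/d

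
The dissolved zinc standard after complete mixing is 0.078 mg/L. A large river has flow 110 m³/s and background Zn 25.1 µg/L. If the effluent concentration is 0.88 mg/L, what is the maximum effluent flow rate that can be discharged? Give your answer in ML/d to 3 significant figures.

25.1 µg/L = 0.0251 mg/L.
Mass balance at complete mixing: C_std·(Q_w + Q_r) = Q_w·C_e + Q_r·C_b.
Rearranging, Q_w = Q_r·(C_std − C_b)/(C_e − C_std) = 110·(0.078 − 0.0251) / (0.88 − 0.078) = 7.256 m³/s.
= 626.9 ML/d.

627 ML/d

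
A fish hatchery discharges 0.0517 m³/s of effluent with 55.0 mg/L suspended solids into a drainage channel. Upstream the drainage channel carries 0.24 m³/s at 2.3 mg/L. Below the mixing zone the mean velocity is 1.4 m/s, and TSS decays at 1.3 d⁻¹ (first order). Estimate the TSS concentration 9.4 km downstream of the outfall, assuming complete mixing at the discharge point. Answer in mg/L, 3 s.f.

10.5 mg/L

After complete mixing, C₀ = (0.0517·55 + 0.24·2.3) / 0.2917 = 11.64 mg/L.
Travel time t = 9400 m / 1.4 m/s = 6714 s = 0.07771 d.
C = 11.64·exp(−1.3·0.07771) = 11.64·0.9039 = 10.52 mg/L.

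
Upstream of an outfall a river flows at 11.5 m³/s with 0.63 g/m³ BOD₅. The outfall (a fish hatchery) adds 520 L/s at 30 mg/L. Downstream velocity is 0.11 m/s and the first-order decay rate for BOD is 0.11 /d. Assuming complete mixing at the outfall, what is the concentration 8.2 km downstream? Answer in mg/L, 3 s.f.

1.73 mg/L

520 L/s = 0.52 m³/s.
After complete mixing, C₀ = (0.52·30 + 11.5·0.63) / 12.02 = 1.901 mg/L.
Travel time t = 8200 m / 0.11 m/s = 7.455e+04 s = 0.8628 d.
C = 1.901·exp(−0.11·0.8628) = 1.901·0.9095 = 1.728 mg/L.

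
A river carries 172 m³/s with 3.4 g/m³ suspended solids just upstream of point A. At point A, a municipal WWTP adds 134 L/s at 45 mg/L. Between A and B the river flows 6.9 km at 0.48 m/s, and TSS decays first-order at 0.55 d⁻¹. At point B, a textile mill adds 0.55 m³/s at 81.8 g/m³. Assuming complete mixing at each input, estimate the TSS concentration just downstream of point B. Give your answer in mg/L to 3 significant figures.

134 L/s = 0.134 m³/s.
After input A: C = (172·3.4 + 0.134·45) / 172.1 = 3.432 mg/L.
Over the 6.9 km reach to input B (t = 1.438e+04 s = 0.1664 d), decay gives C = 3.432·exp(−0.55·0.1664) = 3.132 mg/L.
After input B: C = (172.1·3.132 + 0.55·81.8) / 172.7 = 3.383 mg/L.

3.38 mg/L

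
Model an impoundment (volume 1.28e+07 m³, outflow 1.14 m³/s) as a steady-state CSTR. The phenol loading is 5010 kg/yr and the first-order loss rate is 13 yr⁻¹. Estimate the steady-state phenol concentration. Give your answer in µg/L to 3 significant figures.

24.8 µg/L

Outflow Q = 1.14 m³/s × 3.156e+07 s/yr = 3.598e+07 m³/yr.
Steady-state CSTR mass balance: W = Q·C + k·V·C, so C = W/(Q + kV).
Q + kV = 3.598e+07 + 13·1.28e+07 = 2.024e+08 m³/yr.
C = 5010/2.024e+08 = 2.476e-05 kg/m³ = 0.02476 mg/L = 24.76 µg/L.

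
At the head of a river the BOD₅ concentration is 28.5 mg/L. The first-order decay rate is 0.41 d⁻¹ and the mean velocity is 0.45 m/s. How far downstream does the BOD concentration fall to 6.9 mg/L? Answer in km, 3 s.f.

135 km

From C = C₀·e^(−kt), t = ln(C₀/C)/k = ln(28.5/6.9)/0.41 = 1.418/0.41 = 3.459 d.
Distance = v·t = 0.45 m/s × 2.989e+05 s = 1.345e+05 m = 134.5 km.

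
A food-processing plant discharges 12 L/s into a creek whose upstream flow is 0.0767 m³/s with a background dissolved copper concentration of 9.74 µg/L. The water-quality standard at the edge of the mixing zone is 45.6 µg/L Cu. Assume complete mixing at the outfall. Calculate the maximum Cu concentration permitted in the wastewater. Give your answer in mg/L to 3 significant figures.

12 L/s = 0.012 m³/s.
9.74 µg/L = 0.00974 mg/L.
45.6 µg/L = 0.0456 mg/L.
Mass balance: 0.0456·0.0887 = 0.012·Cₑ + 0.0767·0.00974.
Cₑ = (0.004045 − 0.0007471) / 0.012 = 0.2748 mg/L.

0.275 mg/L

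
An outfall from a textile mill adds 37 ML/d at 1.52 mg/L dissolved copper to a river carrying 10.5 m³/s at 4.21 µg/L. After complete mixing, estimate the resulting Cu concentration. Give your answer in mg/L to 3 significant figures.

37 ML/d = 0.4282 m³/s.
4.21 µg/L = 0.00421 mg/L.
By mass balance at complete mixing, C = (0.4282·1.52 + 10.5·0.00421) / (0.4282 + 10.5) = 0.6951/10.93 = 0.06361 mg/L.

0.0636 mg/L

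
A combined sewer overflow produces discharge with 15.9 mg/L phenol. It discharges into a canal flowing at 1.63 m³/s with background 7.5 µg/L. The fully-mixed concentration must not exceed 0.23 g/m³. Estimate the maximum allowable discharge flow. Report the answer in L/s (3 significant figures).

23.1 L/s

7.5 µg/L = 0.0075 mg/L.
Mass balance at complete mixing: C_std·(Q_w + Q_r) = Q_w·C_e + Q_r·C_b.
Rearranging, Q_w = Q_r·(C_std − C_b)/(C_e − C_std) = 1.63·(0.23 − 0.0075) / (15.9 − 0.23) = 0.02314 m³/s.
= 23.14 L/s.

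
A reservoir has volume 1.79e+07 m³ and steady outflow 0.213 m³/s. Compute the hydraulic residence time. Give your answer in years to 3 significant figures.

Q = 0.213 m³/s × 3.156e+07 s/yr = 6.722e+06 m³/yr.
Hydraulic residence time τ = V/Q = 1.79e+07/6.722e+06 = 2.663 yr.

2.66 yr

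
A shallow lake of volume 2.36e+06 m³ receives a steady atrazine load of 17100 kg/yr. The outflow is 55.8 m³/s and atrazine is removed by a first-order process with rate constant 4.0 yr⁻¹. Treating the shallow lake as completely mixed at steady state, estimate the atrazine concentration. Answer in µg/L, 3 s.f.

9.66 µg/L

Outflow Q = 55.8 m³/s × 3.156e+07 s/yr = 1.761e+09 m³/yr.
Steady-state CSTR mass balance: W = Q·C + k·V·C, so C = W/(Q + kV).
Q + kV = 1.761e+09 + 4.0·2.36e+06 = 1.77e+09 m³/yr.
C = 17100/1.77e+09 = 9.659e-06 kg/m³ = 0.009659 mg/L = 9.659 µg/L.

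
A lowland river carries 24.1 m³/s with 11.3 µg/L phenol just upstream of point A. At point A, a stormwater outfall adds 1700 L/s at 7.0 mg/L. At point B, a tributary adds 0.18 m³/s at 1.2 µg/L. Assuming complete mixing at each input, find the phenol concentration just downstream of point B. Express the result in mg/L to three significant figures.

11.3 µg/L = 0.0113 mg/L.
1700 L/s = 1.7 m³/s.
After input A: C = (24.1·0.0113 + 1.7·7) / 25.8 = 0.4718 mg/L.
1.2 µg/L = 0.0012 mg/L.
After input B: C = (25.8·0.4718 + 0.18·0.0012) / 25.98 = 0.4685 mg/L.

0.469 mg/L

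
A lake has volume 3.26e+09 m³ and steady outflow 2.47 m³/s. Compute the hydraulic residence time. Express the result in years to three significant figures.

41.8 yr

Q = 2.47 m³/s × 3.156e+07 s/yr = 7.795e+07 m³/yr.
Hydraulic residence time τ = V/Q = 3.26e+09/7.795e+07 = 41.82 yr.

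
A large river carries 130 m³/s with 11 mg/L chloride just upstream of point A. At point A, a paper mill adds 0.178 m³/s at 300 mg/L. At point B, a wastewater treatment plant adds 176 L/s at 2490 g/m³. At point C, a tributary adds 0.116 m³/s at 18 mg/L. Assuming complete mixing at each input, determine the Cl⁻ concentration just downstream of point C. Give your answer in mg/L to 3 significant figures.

After input A: C = (130·11 + 0.178·300) / 130.2 = 11.4 mg/L.
176 L/s = 0.176 m³/s.
After input B: C = (130.2·11.4 + 0.176·2490) / 130.4 = 14.74 mg/L.
After input C: C = (130.4·14.74 + 0.116·18) / 130.5 = 14.74 mg/L.

14.7 mg/L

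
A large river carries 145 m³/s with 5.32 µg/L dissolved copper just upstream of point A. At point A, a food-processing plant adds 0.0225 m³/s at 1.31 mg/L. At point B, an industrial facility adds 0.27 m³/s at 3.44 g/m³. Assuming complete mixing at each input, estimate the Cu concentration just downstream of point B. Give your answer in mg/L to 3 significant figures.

0.0119 mg/L

5.32 µg/L = 0.00532 mg/L.
After input A: C = (145·0.00532 + 0.0225·1.31) / 145 = 0.005522 mg/L.
After input B: C = (145·0.005522 + 0.27·3.44) / 145.3 = 0.0119 mg/L.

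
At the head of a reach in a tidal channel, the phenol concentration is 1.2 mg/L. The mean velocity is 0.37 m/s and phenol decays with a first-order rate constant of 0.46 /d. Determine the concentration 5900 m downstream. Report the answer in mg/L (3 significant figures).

1.10 mg/L

Travel time t = 5900 m / 0.37 m/s = 5900/0.37 = 1.595e+04 s = 0.1846 d.
First-order decay: C = 1.2·exp(−0.46·0.1846) = 1.2·0.9186 = 1.102 mg/L.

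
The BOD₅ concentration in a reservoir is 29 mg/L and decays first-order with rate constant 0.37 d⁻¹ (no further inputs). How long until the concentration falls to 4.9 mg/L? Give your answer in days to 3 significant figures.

t = ln(C₀/C)/k = ln(29/4.9)/0.37 = 1.778/0.37 = 4.806 d.

4.81 d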